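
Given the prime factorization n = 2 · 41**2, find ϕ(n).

1640

φ(2) = 2 − 1 = 1.
φ(41^2) = 41^1·(41−1) = 41·40 = 1640.
Since φ is multiplicative, φ(3362) = 1 · 1640 = 1640.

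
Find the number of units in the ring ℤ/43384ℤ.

17920

Factor 43384: 43384 = 2^3 · 11 · 17 · 29.
φ(2^3) = 2^2·(2−1) = 4·1 = 4.
φ(11) = 11 − 1 = 10.
φ(17) = 17 − 1 = 16.
φ(29) = 29 − 1 = 28.
Since φ is multiplicative, φ(43384) = 4 · 10 · 16 · 28 = 17920.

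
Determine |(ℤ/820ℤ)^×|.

Prime factorization: 820 = 2**2 · 5 · 41.
φ(2^2) = 2^2 − 2^1 = 4 − 2 = 2.
φ(5) = 5 − 1 = 4.
φ(41) = 41 − 1 = 40.
Since φ is multiplicative, φ(820) = 2 · 4 · 40 = 320.

320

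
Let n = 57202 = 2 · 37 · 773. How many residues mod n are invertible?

φ(57202) = 57202 · (1 − 1/2) · (1 − 1/37) · (1 − 1/773)
       = 57202 · 27792/57202 = 27792.

27792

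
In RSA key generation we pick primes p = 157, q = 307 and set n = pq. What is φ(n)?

47736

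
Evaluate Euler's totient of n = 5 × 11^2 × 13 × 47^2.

11415360

φ(5) = 5 − 1 = 4.
φ(11^2) = 11^2 − 11^1 = 121 − 11 = 110.
φ(13) = 13 − 1 = 12.
φ(47^2) = 47^1·(47−1) = 47·46 = 2162.
φ(17373785) = 4 × 110 × 12 × 2162 = 11415360.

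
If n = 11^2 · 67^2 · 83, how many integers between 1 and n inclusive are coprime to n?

φ(11^2) = 11^2 − 11^1 = 121 − 11 = 110.
φ(67^2) = 67^2 − 67^1 = 4489 − 67 = 4422.
φ(83) = 83 − 1 = 82.
Multiply: 110 · 4422 · 82 = 39886440.

39886440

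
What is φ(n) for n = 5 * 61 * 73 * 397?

φ(8839205) = 8839205 · (1 − 1/5) · (1 − 1/61) · (1 − 1/73) · (1 − 1/397)
       = 8839205 · 6842880/8839205 = 6842880.

6842880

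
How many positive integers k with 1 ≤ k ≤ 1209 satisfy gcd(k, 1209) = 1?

720

Prime factorization: 1209 = 3 · 13 · 31.
φ(3) = 3 − 1 = 2.
φ(13) = 13 − 1 = 12.
φ(31) = 31 − 1 = 30.
φ(1209) = 2 × 12 × 30 = 720.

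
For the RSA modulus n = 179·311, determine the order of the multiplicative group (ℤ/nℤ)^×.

55180

φ(55669) = 55669 · (1 − 1/179) · (1 − 1/311)
       = 55669 · 55180/55669 = 55180.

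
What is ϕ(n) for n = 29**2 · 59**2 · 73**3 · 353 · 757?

φ(304326088692364397) = 304326088692364397 · (1 − 1/29) · (1 − 1/59) · (1 − 1/73) · (1 − 1/353) · (1 − 1/757)
       = 304326088692364397 · 31115943936/33376704563 = 283712656416989184.

283712656416989184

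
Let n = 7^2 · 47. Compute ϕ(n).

1932

φ(2303) = 2303 · (1 − 1/7) · (1 − 1/47)
       = 2303 · 276/329 = 1932.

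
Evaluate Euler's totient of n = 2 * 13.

12

φ(2) = 2 − 1 = 1.
φ(13) = 13 − 1 = 12.
Multiply: 1 · 12 = 12.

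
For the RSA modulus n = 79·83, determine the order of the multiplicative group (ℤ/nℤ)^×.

For distinct primes, φ(pq) = (p−1)(q−1) = 78 × 82 = 6396.

6396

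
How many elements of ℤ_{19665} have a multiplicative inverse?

9504

19665 = 3^2 · 5 · 19 · 23.
φ(3^2) = 3^1·(3−1) = 3·2 = 6.
φ(5) = 5 − 1 = 4.
φ(19) = 19 − 1 = 18.
φ(23) = 23 − 1 = 22.
φ(19665) = 6 × 4 × 18 × 22 = 9504.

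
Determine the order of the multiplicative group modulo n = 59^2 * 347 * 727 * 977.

φ(857950976053) = 857950976053 · (1 − 1/59) · (1 − 1/347) · (1 − 1/727) · (1 − 1/977)
       = 857950976053 · 14219703168/14541541967 = 838962486912.

838962486912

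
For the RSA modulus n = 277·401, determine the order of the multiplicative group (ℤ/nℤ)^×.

110400

For distinct primes, φ(pq) = (p−1)(q−1) = 276 × 400 = 110400.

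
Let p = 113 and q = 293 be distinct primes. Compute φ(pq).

32704

φ(113) = 113 − 1 = 112.
φ(293) = 293 − 1 = 292.
Since φ is multiplicative, φ(33109) = 112 · 292 = 32704.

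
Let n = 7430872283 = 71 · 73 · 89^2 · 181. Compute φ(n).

φ(71) = 71 − 1 = 70.
φ(73) = 73 − 1 = 72.
φ(89^2) = 89^2 − 89^1 = 7921 − 89 = 7832.
φ(181) = 181 − 1 = 180.
Multiply: 70 · 72 · 7832 · 180 = 7105190400.

7105190400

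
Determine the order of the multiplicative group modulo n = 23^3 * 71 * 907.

738081960

φ(783518299) = 783518299 · (1 − 1/23) · (1 − 1/71) · (1 − 1/907)
       = 783518299 · 1395240/1481131 = 738081960.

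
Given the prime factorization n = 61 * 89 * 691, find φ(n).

φ(61) = 61 − 1 = 60.
φ(89) = 89 − 1 = 88.
φ(691) = 691 − 1 = 690.
Since φ is multiplicative, φ(3751439) = 60 · 88 · 690 = 3643200.

3643200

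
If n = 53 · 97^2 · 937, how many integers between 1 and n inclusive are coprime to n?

φ(467260349) = 467260349 · (1 − 1/53) · (1 − 1/97) · (1 − 1/937)
       = 467260349 · 4672512/4817117 = 453233664.

453233664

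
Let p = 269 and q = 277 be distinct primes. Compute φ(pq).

73968

φ(pq) = (p−1)(q−1) = 268 · 276 = 73968.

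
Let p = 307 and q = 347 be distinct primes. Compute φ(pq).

105876

For distinct primes, φ(pq) = (p−1)(q−1) = 306 × 346 = 105876.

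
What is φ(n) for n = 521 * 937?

φ(521) = 521 − 1 = 520.
φ(937) = 937 − 1 = 936.
Since φ is multiplicative, φ(488177) = 520 · 936 = 486720.

486720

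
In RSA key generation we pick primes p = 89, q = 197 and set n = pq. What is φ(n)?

17248

φ(89) = 89 − 1 = 88.
φ(197) = 197 − 1 = 196.
φ(17533) = 88 × 196 = 17248.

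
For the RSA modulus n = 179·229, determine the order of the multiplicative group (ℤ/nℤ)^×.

40584

φ(n) = (p − 1)(q − 1) = (179−1)(229−1) = 178·228 = 40584.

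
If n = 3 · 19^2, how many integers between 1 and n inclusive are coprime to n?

φ(1083) = 1083 · (1 − 1/3) · (1 − 1/19)
       = 1083 · 36/57 = 684.

684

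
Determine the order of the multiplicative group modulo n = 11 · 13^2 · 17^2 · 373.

157847040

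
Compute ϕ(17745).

Prime factorization: 17745 = 3 · 5 · 7 · 13**2.
φ(3) = 3 − 1 = 2.
φ(5) = 5 − 1 = 4.
φ(7) = 7 − 1 = 6.
φ(13^2) = 13^1·(13−1) = 13·12 = 156.
φ(17745) = 2 × 4 × 6 × 156 = 7488.

7488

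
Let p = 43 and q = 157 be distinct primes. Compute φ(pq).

6552

For distinct primes, φ(pq) = (p−1)(q−1) = 42 × 156 = 6552.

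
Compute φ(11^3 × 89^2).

φ(10542851) = 10542851 · (1 − 1/11) · (1 − 1/89)
       = 10542851 · 880/979 = 9476720.

9476720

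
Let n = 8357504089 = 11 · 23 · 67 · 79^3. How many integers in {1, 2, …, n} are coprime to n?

φ(8357504089) = 8357504089 · (1 − 1/11) · (1 − 1/23) · (1 − 1/67) · (1 − 1/79)
       = 8357504089 · 1132560/1339129 = 7068306960.

7068306960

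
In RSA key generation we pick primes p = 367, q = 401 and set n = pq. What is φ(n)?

φ(367) = 367 − 1 = 366.
φ(401) = 401 − 1 = 400.
Since φ is multiplicative, φ(147167) = 366 · 400 = 146400.

146400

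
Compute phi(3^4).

54

φ(81) = 81 · (1 − 1/3)
       = 81 · 2/3 = 54.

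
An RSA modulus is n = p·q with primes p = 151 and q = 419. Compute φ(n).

62700

φ(n) = (p − 1)(q − 1) = (151−1)(419−1) = 150·418 = 62700.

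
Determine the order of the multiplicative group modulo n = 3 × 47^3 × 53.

10567856

φ(16507857) = 16507857 · (1 − 1/3) · (1 − 1/47) · (1 − 1/53)
       = 16507857 · 4784/7473 = 10567856.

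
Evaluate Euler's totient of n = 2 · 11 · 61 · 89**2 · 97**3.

φ(9701697561886) = 9701697561886 · (1 − 1/2) · (1 − 1/11) · (1 − 1/61) · (1 − 1/89) · (1 − 1/97)
       = 9701697561886 · 5068800/11585486 = 4244618188800.

4244618188800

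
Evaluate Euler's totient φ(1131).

Prime factorization: 1131 = 3 · 13 · 29.
φ(1131) = 1131 · (1 − 1/3) · (1 − 1/13) · (1 − 1/29)
       = 1131 · 672/1131 = 672.

672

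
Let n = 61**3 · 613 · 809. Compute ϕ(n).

φ(112563736577) = 112563736577 · (1 − 1/61) · (1 − 1/613) · (1 − 1/809)
       = 112563736577 · 29669760/30250937 = 110401176960.

110401176960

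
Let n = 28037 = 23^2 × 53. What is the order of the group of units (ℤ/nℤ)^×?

φ(28037) = 28037 · (1 − 1/23) · (1 − 1/53)
       = 28037 · 1144/1219 = 26312.

26312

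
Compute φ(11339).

Factor 11339: 11339 = 17 × 23 × 29.
φ(11339) = 11339 · (1 − 1/17) · (1 − 1/23) · (1 − 1/29)
       = 11339 · 9856/11339 = 9856.

9856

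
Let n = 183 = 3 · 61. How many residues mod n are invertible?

120

φ(3) = 3 − 1 = 2.
φ(61) = 61 − 1 = 60.
Since φ is multiplicative, φ(183) = 2 · 60 = 120.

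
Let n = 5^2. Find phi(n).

φ(25) = 25 · (1 − 1/5)
       = 25 · 4/5 = 20.

20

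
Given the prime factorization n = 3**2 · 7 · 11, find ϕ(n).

360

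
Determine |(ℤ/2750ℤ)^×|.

1000

2750 = 2 · 5^3 · 11.
φ(2) = 2 − 1 = 1.
φ(5^3) = 5^3 − 5^2 = 125 − 25 = 100.
φ(11) = 11 − 1 = 10.
Since φ is multiplicative, φ(2750) = 1 · 100 · 10 = 1000.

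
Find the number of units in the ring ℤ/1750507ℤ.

1393920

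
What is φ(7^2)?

42

φ(7^2) = 7^1·(7−1) = 7·6 = 42.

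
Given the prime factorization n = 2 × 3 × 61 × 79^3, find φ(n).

58415760

φ(2) = 2 − 1 = 1.
φ(3) = 3 − 1 = 2.
φ(61) = 61 − 1 = 60.
φ(79^3) = 79^2·(79−1) = 6241·78 = 486798.
φ(180452274) = 1 × 2 × 60 × 486798 = 58415760.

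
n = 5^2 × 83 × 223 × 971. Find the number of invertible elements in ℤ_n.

353157600

φ(5^2) = 5^2 − 5^1 = 25 − 5 = 20.
φ(83) = 83 − 1 = 82.
φ(223) = 223 − 1 = 222.
φ(971) = 971 − 1 = 970.
Multiply: 20 · 82 · 222 · 970 = 353157600.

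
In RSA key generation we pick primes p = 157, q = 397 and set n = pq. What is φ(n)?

φ(157) = 157 − 1 = 156.
φ(397) = 397 − 1 = 396.
φ(62329) = 156 × 396 = 61776.

61776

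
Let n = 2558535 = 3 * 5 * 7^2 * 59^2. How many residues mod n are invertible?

φ(2558535) = 2558535 · (1 − 1/3) · (1 − 1/5) · (1 − 1/7) · (1 − 1/59)
       = 2558535 · 2784/6195 = 1149792.

1149792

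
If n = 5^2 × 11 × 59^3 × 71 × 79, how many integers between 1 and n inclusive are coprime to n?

φ(5^2) = 5^2 − 5^1 = 25 − 5 = 20.
φ(11) = 11 − 1 = 10.
φ(59^3) = 59^3 − 59^2 = 205379 − 3481 = 201898.
φ(71) = 71 − 1 = 70.
φ(79) = 79 − 1 = 78.
Multiply: 20 · 10 · 201898 · 70 · 78 = 220472616000.

220472616000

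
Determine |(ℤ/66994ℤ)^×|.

Prime factorization: 66994 = 2 × 19 × 41 × 43.
φ(66994) = 66994 · (1 − 1/2) · (1 − 1/19) · (1 − 1/41) · (1 − 1/43)
       = 66994 · 30240/66994 = 30240.

30240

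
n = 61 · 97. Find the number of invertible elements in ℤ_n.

φ(5917) = 5917 · (1 − 1/61) · (1 − 1/97)
       = 5917 · 5760/5917 = 5760.

5760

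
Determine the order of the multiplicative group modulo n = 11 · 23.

φ(253) = 253 · (1 − 1/11) · (1 − 1/23)
       = 253 · 220/253 = 220.

220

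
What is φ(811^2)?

656910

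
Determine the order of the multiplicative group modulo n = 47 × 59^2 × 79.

φ(47) = 47 − 1 = 46.
φ(59^2) = 59^1·(59−1) = 59·58 = 3422.
φ(79) = 79 − 1 = 78.
Since φ is multiplicative, φ(12924953) = 46 · 3422 · 78 = 12278136.

12278136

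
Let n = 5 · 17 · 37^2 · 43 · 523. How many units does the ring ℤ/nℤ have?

1868977152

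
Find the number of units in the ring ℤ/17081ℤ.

15120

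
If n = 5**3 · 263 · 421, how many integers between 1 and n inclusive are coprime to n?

φ(13840375) = 13840375 · (1 − 1/5) · (1 − 1/263) · (1 − 1/421)
       = 13840375 · 440160/553615 = 11004000.

11004000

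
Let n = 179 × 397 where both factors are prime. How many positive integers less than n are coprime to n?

70488

φ(71063) = 71063 · (1 − 1/179) · (1 − 1/397)
       = 71063 · 70488/71063 = 70488.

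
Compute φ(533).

480

533 = 13 · 41.
φ(533) = 533 · (1 − 1/13) · (1 − 1/41)
       = 533 · 480/533 = 480.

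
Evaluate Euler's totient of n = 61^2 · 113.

409920

φ(420473) = 420473 · (1 − 1/61) · (1 − 1/113)
       = 420473 · 6720/6893 = 409920.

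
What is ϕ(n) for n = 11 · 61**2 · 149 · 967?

φ(11) = 11 − 1 = 10.
φ(61^2) = 61^2 − 61^1 = 3721 − 61 = 3660.
φ(149) = 149 − 1 = 148.
φ(967) = 967 − 1 = 966.
Since φ is multiplicative, φ(5897461273) = 10 · 3660 · 148 · 966 = 5232628800.

5232628800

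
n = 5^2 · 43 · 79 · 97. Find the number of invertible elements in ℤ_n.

6289920

φ(5^2) = 5^2 − 5^1 = 25 − 5 = 20.
φ(43) = 43 − 1 = 42.
φ(79) = 79 − 1 = 78.
φ(97) = 97 − 1 = 96.
Multiply: 20 · 42 · 78 · 96 = 6289920.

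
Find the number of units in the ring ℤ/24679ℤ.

24679 = 23 · 29 · 37.
φ(24679) = 24679 · (1 − 1/23) · (1 − 1/29) · (1 − 1/37)
       = 24679 · 22176/24679 = 22176.

22176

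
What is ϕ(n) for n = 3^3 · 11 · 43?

7560

φ(12771) = 12771 · (1 − 1/3) · (1 − 1/11) · (1 − 1/43)
       = 12771 · 840/1419 = 7560.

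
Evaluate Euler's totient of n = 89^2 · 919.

7189776

φ(89^2) = 89^2 − 89^1 = 7921 − 89 = 7832.
φ(919) = 919 − 1 = 918.
Multiply: 7832 · 918 = 7189776.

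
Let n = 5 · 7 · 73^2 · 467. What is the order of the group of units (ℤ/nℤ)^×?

58783104

φ(5) = 5 − 1 = 4.
φ(7) = 7 − 1 = 6.
φ(73^2) = 73^2 − 73^1 = 5329 − 73 = 5256.
φ(467) = 467 − 1 = 466.
Since φ is multiplicative, φ(87102505) = 4 · 6 · 5256 · 466 = 58783104.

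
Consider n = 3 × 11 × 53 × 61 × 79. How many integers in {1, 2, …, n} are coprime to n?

4867200

φ(3) = 3 − 1 = 2.
φ(11) = 11 − 1 = 10.
φ(53) = 53 − 1 = 52.
φ(61) = 61 − 1 = 60.
φ(79) = 79 − 1 = 78.
Multiply: 2 · 10 · 52 · 60 · 78 = 4867200.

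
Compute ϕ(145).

Factor 145: 145 = 5 · 29.
φ(5) = 5 − 1 = 4.
φ(29) = 29 − 1 = 28.
φ(145) = 4 × 28 = 112.

112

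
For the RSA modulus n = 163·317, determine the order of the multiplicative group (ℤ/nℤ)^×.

51192

φ(pq) = (p−1)(q−1) = 162 · 316 = 51192.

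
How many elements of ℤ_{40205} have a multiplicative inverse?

Factor 40205: 40205 = 5 · 11 · 17 · 43.
φ(40205) = 40205 · (1 − 1/5) · (1 − 1/11) · (1 − 1/17) · (1 − 1/43)
       = 40205 · 26880/40205 = 26880.

26880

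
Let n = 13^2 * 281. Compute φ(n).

43680

φ(13^2) = 13^1·(13−1) = 13·12 = 156.
φ(281) = 281 − 1 = 280.
Multiply: 156 · 280 = 43680.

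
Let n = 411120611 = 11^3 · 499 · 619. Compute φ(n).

372394440

φ(411120611) = 411120611 · (1 − 1/11) · (1 − 1/499) · (1 − 1/619)
       = 411120611 · 3077640/3397691 = 372394440.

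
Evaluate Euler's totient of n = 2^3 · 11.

φ(88) = 88 · (1 − 1/2) · (1 − 1/11)
       = 88 · 10/22 = 40.

40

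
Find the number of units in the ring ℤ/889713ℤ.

498960

Factor 889713: 889713 = 3**2 * 11**2 * 19 * 43.
φ(889713) = 889713 · (1 − 1/3) · (1 − 1/11) · (1 − 1/19) · (1 − 1/43)
       = 889713 · 15120/26961 = 498960.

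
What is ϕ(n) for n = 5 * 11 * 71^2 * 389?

φ(5) = 5 − 1 = 4.
φ(11) = 11 − 1 = 10.
φ(71^2) = 71^2 − 71^1 = 5041 − 71 = 4970.
φ(389) = 389 − 1 = 388.
Since φ is multiplicative, φ(107852195) = 4 · 10 · 4970 · 388 = 77134400.

77134400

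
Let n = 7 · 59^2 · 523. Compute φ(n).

φ(7) = 7 − 1 = 6.
φ(59^2) = 59^2 − 59^1 = 3481 − 59 = 3422.
φ(523) = 523 − 1 = 522.
φ(12743941) = 6 × 3422 × 522 = 10717704.

10717704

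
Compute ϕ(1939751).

1548800

1939751 = 11**2 · 17 · 23 · 41.
φ(11^2) = 11^2 − 11^1 = 121 − 11 = 110.
φ(17) = 17 − 1 = 16.
φ(23) = 23 − 1 = 22.
φ(41) = 41 − 1 = 40.
Multiply: 110 · 16 · 22 · 40 = 1548800.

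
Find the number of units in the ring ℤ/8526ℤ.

2352

8526 = 2 × 3 × 7**2 × 29.
φ(2) = 2 − 1 = 1.
φ(3) = 3 − 1 = 2.
φ(7^2) = 7^1·(7−1) = 7·6 = 42.
φ(29) = 29 − 1 = 28.
Multiply: 1 · 2 · 42 · 28 = 2352.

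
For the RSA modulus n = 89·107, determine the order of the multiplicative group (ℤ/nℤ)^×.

φ(89) = 89 − 1 = 88.
φ(107) = 107 − 1 = 106.
Since φ is multiplicative, φ(9523) = 88 · 106 = 9328.

9328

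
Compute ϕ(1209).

720

First factor: 1209 = 3 · 13 · 31.
φ(1209) = 1209 · (1 − 1/3) · (1 − 1/13) · (1 − 1/31)
       = 1209 · 720/1209 = 720.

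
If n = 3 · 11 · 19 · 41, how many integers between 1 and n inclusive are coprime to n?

14400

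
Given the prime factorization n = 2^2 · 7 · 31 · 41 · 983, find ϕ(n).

14140800

φ(34983004) = 34983004 · (1 − 1/2) · (1 − 1/7) · (1 − 1/31) · (1 − 1/41) · (1 − 1/983)
       = 34983004 · 7070400/17491502 = 14140800.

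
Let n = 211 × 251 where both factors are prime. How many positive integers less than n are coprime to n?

52500

For distinct primes, φ(pq) = (p−1)(q−1) = 210 × 250 = 52500.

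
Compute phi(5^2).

20

φ(25) = 25 · (1 − 1/5)
       = 25 · 4/5 = 20.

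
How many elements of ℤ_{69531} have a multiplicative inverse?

Factor 69531: 69531 = 3 * 7**2 * 11 * 43.
φ(3) = 3 − 1 = 2.
φ(7^2) = 7^1·(7−1) = 7·6 = 42.
φ(11) = 11 − 1 = 10.
φ(43) = 43 − 1 = 42.
Since φ is multiplicative, φ(69531) = 2 · 42 · 10 · 42 = 35280.

35280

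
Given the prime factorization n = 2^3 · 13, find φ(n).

φ(104) = 104 · (1 − 1/2) · (1 − 1/13)
       = 104 · 12/26 = 48.

48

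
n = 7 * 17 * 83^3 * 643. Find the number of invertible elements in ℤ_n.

φ(43751425879) = 43751425879 · (1 − 1/7) · (1 − 1/17) · (1 − 1/83) · (1 − 1/643)
       = 43751425879 · 5053824/6350911 = 34815793536.

34815793536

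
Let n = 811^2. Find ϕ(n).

656910

φ(657721) = 657721 · (1 − 1/811)
       = 657721 · 810/811 = 656910.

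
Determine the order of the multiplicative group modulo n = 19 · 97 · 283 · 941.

φ(490796429) = 490796429 · (1 − 1/19) · (1 − 1/97) · (1 − 1/283) · (1 − 1/941)
       = 490796429 · 458058240/490796429 = 458058240.

458058240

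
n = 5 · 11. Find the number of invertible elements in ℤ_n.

40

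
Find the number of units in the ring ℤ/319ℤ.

Factor 319: 319 = 11 × 29.
φ(11) = 11 − 1 = 10.
φ(29) = 29 − 1 = 28.
Multiply: 10 · 28 = 280.

280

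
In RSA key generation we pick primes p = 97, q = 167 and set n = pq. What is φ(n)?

For distinct primes, φ(pq) = (p−1)(q−1) = 96 × 166 = 15936.

15936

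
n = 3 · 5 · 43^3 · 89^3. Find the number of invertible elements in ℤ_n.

433050828672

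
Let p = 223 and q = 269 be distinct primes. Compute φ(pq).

59496

φ(59987) = 59987 · (1 − 1/223) · (1 − 1/269)
       = 59987 · 59496/59987 = 59496.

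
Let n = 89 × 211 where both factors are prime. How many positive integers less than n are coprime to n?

18480

φ(89) = 89 − 1 = 88.
φ(211) = 211 − 1 = 210.
Since φ is multiplicative, φ(18779) = 88 · 210 = 18480.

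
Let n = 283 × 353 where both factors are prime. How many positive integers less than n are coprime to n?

99264

φ(n) = (p − 1)(q − 1) = (283−1)(353−1) = 282·352 = 99264.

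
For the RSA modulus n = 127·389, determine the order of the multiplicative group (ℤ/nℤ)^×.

48888

φ(n) = (p − 1)(q − 1) = (127−1)(389−1) = 126·388 = 48888.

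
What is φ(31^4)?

893730

φ(923521) = 923521 · (1 − 1/31)
       = 923521 · 30/31 = 893730.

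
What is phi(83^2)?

6806

φ(6889) = 6889 · (1 − 1/83)
       = 6889 · 82/83 = 6806.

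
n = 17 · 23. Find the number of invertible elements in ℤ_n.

352

φ(391) = 391 · (1 − 1/17) · (1 − 1/23)
       = 391 · 352/391 = 352.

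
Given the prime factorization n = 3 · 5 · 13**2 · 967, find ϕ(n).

φ(2451345) = 2451345 · (1 − 1/3) · (1 − 1/5) · (1 − 1/13) · (1 − 1/967)
       = 2451345 · 92736/188565 = 1205568.

1205568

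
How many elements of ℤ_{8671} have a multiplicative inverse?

8671 = 13 × 23 × 29.
φ(13) = 13 − 1 = 12.
φ(23) = 23 − 1 = 22.
φ(29) = 29 − 1 = 28.
Since φ is multiplicative, φ(8671) = 12 · 22 · 28 = 7392.

7392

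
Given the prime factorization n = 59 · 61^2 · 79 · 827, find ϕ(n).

φ(14343141487) = 14343141487 · (1 − 1/59) · (1 − 1/61) · (1 − 1/79) · (1 − 1/827)
       = 14343141487 · 224209440/235133467 = 13676775840.

13676775840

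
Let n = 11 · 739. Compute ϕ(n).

φ(8129) = 8129 · (1 − 1/11) · (1 − 1/739)
       = 8129 · 7380/8129 = 7380.

7380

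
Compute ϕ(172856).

76800

Prime factorization: 172856 = 2^3 × 17 × 31 × 41.
φ(2^3) = 2^2·(2−1) = 4·1 = 4.
φ(17) = 17 − 1 = 16.
φ(31) = 31 − 1 = 30.
φ(41) = 41 − 1 = 40.
φ(172856) = 4 × 16 × 30 × 40 = 76800.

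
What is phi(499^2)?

248502

φ(499^2) = 499^1·(499−1) = 499·498 = 248502.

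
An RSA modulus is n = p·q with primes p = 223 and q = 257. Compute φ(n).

φ(57311) = 57311 · (1 − 1/223) · (1 − 1/257)
       = 57311 · 56832/57311 = 56832.

56832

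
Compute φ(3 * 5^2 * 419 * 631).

φ(3) = 3 − 1 = 2.
φ(5^2) = 5^2 − 5^1 = 25 − 5 = 20.
φ(419) = 419 − 1 = 418.
φ(631) = 631 − 1 = 630.
φ(19829175) = 2 × 20 × 418 × 630 = 10533600.

10533600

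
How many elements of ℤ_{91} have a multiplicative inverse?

72

Factor 91: 91 = 7 · 13.
φ(7) = 7 − 1 = 6.
φ(13) = 13 − 1 = 12.
Multiply: 6 · 12 = 72.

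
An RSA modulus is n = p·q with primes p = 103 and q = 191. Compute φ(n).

φ(pq) = (p−1)(q−1) = 102 · 190 = 19380.

19380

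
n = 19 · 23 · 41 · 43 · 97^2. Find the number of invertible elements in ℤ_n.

6195087360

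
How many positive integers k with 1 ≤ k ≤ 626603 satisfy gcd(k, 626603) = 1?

626603 = 17 · 29 · 31 · 41.
φ(626603) = 626603 · (1 − 1/17) · (1 − 1/29) · (1 − 1/31) · (1 − 1/41)
       = 626603 · 537600/626603 = 537600.

537600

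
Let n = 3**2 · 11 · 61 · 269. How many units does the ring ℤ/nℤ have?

964800

φ(3^2) = 3^1·(3−1) = 3·2 = 6.
φ(11) = 11 − 1 = 10.
φ(61) = 61 − 1 = 60.
φ(269) = 269 − 1 = 268.
Since φ is multiplicative, φ(1624491) = 6 · 10 · 60 · 268 = 964800.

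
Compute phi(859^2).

737022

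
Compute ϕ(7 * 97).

φ(7) = 7 − 1 = 6.
φ(97) = 97 − 1 = 96.
Since φ is multiplicative, φ(679) = 6 · 96 = 576.

576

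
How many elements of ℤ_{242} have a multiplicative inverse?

110

First factor: 242 = 2 · 11^2.
φ(242) = 242 · (1 − 1/2) · (1 − 1/11)
       = 242 · 10/22 = 110.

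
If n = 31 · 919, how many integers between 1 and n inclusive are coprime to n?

φ(28489) = 28489 · (1 − 1/31) · (1 − 1/919)
       = 28489 · 27540/28489 = 27540.

27540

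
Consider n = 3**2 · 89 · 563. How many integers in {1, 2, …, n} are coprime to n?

296736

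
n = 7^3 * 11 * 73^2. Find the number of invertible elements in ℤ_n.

15452640

φ(7^3) = 7^3 − 7^2 = 343 − 49 = 294.
φ(11) = 11 − 1 = 10.
φ(73^2) = 73^2 − 73^1 = 5329 − 73 = 5256.
Since φ is multiplicative, φ(20106317) = 294 · 10 · 5256 = 15452640.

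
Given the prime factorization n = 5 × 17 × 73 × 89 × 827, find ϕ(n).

334946304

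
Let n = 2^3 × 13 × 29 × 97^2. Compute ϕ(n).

12515328

φ(28377544) = 28377544 · (1 − 1/2) · (1 − 1/13) · (1 − 1/29) · (1 − 1/97)
       = 28377544 · 32256/73138 = 12515328.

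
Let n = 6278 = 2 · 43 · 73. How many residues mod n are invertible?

φ(2) = 2 − 1 = 1.
φ(43) = 43 − 1 = 42.
φ(73) = 73 − 1 = 72.
Multiply: 1 · 42 · 72 = 3024.

3024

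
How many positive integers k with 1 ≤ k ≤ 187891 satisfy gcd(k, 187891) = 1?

151200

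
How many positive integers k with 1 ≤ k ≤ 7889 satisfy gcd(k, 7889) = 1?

7889 = 7^3 · 23.
φ(7889) = 7889 · (1 − 1/7) · (1 − 1/23)
       = 7889 · 132/161 = 6468.

6468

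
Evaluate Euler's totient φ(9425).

6720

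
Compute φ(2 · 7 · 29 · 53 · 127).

1100736

φ(2732786) = 2732786 · (1 − 1/2) · (1 − 1/7) · (1 − 1/29) · (1 − 1/53) · (1 − 1/127)
       = 2732786 · 1100736/2732786 = 1100736.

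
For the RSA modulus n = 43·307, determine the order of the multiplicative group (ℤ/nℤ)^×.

For distinct primes, φ(pq) = (p−1)(q−1) = 42 × 306 = 12852.

12852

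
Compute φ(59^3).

201898

φ(59^3) = 59^3 − 59^2 = 205379 − 3481 = 201898.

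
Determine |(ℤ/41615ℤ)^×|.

Factor 41615: 41615 = 5 · 7 · 29 · 41.
φ(5) = 5 − 1 = 4.
φ(7) = 7 − 1 = 6.
φ(29) = 29 − 1 = 28.
φ(41) = 41 − 1 = 40.
φ(41615) = 4 × 6 × 28 × 40 = 26880.

26880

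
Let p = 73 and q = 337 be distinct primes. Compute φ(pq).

24192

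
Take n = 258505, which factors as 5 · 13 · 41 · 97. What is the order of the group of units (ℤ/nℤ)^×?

184320

φ(5) = 5 − 1 = 4.
φ(13) = 13 − 1 = 12.
φ(41) = 41 − 1 = 40.
φ(97) = 97 − 1 = 96.
Since φ is multiplicative, φ(258505) = 4 · 12 · 40 · 96 = 184320.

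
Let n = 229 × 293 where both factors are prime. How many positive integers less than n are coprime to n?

For distinct primes, φ(pq) = (p−1)(q−1) = 228 × 292 = 66576.

66576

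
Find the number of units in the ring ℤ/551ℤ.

504

551 = 19 * 29.
φ(19) = 19 − 1 = 18.
φ(29) = 29 − 1 = 28.
Since φ is multiplicative, φ(551) = 18 · 28 = 504.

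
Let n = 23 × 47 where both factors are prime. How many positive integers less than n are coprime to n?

1012

For distinct primes, φ(pq) = (p−1)(q−1) = 22 × 46 = 1012.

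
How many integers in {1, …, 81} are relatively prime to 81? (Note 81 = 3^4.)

54

φ(3^4) = 3^4 − 3^3 = 81 − 27 = 54.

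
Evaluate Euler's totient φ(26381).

23760

Prime factorization: 26381 = 23 × 31 × 37.
φ(26381) = 26381 · (1 − 1/23) · (1 − 1/31) · (1 − 1/37)
       = 26381 · 23760/26381 = 23760.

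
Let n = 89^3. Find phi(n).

φ(704969) = 704969 · (1 − 1/89)
       = 704969 · 88/89 = 697048.

697048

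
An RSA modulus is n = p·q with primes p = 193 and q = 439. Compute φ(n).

84096

φ(84727) = 84727 · (1 − 1/193) · (1 − 1/439)
       = 84727 · 84096/84727 = 84096.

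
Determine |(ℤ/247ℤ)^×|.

216

Factor 247: 247 = 13 · 19.
φ(13) = 13 − 1 = 12.
φ(19) = 19 − 1 = 18.
Since φ is multiplicative, φ(247) = 12 · 18 = 216.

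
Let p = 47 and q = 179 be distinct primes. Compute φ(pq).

φ(8413) = 8413 · (1 − 1/47) · (1 − 1/179)
       = 8413 · 8188/8413 = 8188.

8188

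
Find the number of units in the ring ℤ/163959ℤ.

100800

First factor: 163959 = 3 * 31 * 41 * 43.
φ(3) = 3 − 1 = 2.
φ(31) = 31 − 1 = 30.
φ(41) = 41 − 1 = 40.
φ(43) = 43 − 1 = 42.
Multiply: 2 · 30 · 40 · 42 = 100800.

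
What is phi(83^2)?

6806

φ(6889) = 6889 · (1 − 1/83)
       = 6889 · 82/83 = 6806.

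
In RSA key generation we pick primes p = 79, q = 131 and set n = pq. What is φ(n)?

φ(79) = 79 − 1 = 78.
φ(131) = 131 − 1 = 130.
Since φ is multiplicative, φ(10349) = 78 · 130 = 10140.

10140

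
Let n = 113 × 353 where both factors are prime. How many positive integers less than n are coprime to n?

39424

For distinct primes, φ(pq) = (p−1)(q−1) = 112 × 352 = 39424.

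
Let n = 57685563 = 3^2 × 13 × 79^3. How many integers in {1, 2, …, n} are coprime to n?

35049456

φ(57685563) = 57685563 · (1 − 1/3) · (1 − 1/13) · (1 − 1/79)
       = 57685563 · 1872/3081 = 35049456.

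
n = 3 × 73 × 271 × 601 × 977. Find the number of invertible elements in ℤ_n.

22768128000

φ(3) = 3 − 1 = 2.
φ(73) = 73 − 1 = 72.
φ(271) = 271 − 1 = 270.
φ(601) = 601 − 1 = 600.
φ(977) = 977 − 1 = 976.
Since φ is multiplicative, φ(34848367773) = 2 · 72 · 270 · 600 · 976 = 22768128000.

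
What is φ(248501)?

First factor: 248501 = 11 × 19 × 29 × 41.
φ(248501) = 248501 · (1 − 1/11) · (1 − 1/19) · (1 − 1/29) · (1 − 1/41)
       = 248501 · 201600/248501 = 201600.

201600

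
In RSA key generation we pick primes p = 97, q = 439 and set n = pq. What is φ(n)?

42048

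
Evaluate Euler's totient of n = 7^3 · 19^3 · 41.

φ(7^3) = 7^3 − 7^2 = 343 − 49 = 294.
φ(19^3) = 19^2·(19−1) = 361·18 = 6498.
φ(41) = 41 − 1 = 40.
Since φ is multiplicative, φ(96458117) = 294 · 6498 · 40 = 76416480.

76416480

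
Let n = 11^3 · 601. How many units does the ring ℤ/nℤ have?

726000

φ(11^3) = 11^3 − 11^2 = 1331 − 121 = 1210.
φ(601) = 601 − 1 = 600.
Multiply: 1210 · 600 = 726000.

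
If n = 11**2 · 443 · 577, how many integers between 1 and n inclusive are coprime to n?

28005120

φ(11^2) = 11^1·(11−1) = 11·10 = 110.
φ(443) = 443 − 1 = 442.
φ(577) = 577 − 1 = 576.
φ(30928931) = 110 × 442 × 576 = 28005120.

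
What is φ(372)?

120

Factor 372: 372 = 2^2 * 3 * 31.
φ(2^2) = 2^2 − 2^1 = 4 − 2 = 2.
φ(3) = 3 − 1 = 2.
φ(31) = 31 − 1 = 30.
Multiply: 2 · 2 · 30 = 120.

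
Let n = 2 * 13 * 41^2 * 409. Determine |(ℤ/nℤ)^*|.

8029440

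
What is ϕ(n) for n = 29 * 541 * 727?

φ(11405903) = 11405903 · (1 − 1/29) · (1 − 1/541) · (1 − 1/727)
       = 11405903 · 10977120/11405903 = 10977120.

10977120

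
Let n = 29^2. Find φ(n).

812

φ(29^2) = 29^1·(29−1) = 29·28 = 812.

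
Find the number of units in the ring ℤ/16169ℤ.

14256

Prime factorization: 16169 = 19 × 23 × 37.
φ(19) = 19 − 1 = 18.
φ(23) = 23 − 1 = 22.
φ(37) = 37 − 1 = 36.
Multiply: 18 · 22 · 36 = 14256.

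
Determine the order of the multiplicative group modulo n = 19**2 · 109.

36936

φ(39349) = 39349 · (1 − 1/19) · (1 − 1/109)
       = 39349 · 1944/2071 = 36936.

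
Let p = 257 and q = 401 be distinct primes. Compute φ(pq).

φ(257) = 257 − 1 = 256.
φ(401) = 401 − 1 = 400.
Since φ is multiplicative, φ(103057) = 256 · 400 = 102400.

102400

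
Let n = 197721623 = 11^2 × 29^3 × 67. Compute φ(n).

φ(11^2) = 11^2 − 11^1 = 121 − 11 = 110.
φ(29^3) = 29^3 − 29^2 = 24389 − 841 = 23548.
φ(67) = 67 − 1 = 66.
Since φ is multiplicative, φ(197721623) = 110 · 23548 · 66 = 170958480.

170958480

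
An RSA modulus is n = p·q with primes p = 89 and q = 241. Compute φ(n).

φ(pq) = (p−1)(q−1) = 88 · 240 = 21120.

21120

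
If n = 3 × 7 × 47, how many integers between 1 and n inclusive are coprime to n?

φ(3) = 3 − 1 = 2.
φ(7) = 7 − 1 = 6.
φ(47) = 47 − 1 = 46.
φ(987) = 2 × 6 × 46 = 552.

552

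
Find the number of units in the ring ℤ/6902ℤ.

Factor 6902: 6902 = 2 * 7 * 17 * 29.
φ(6902) = 6902 · (1 − 1/2) · (1 − 1/7) · (1 − 1/17) · (1 − 1/29)
       = 6902 · 2688/6902 = 2688.

2688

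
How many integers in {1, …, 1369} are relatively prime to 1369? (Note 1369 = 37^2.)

φ(37^2) = 37^1·(37−1) = 37·36 = 1332.

1332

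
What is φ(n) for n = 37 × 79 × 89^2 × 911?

20012952960

φ(21092458613) = 21092458613 · (1 − 1/37) · (1 − 1/79) · (1 − 1/89) · (1 − 1/911)
       = 21092458613 · 224864640/236993917 = 20012952960.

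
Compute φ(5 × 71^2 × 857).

φ(5) = 5 − 1 = 4.
φ(71^2) = 71^2 − 71^1 = 5041 − 71 = 4970.
φ(857) = 857 − 1 = 856.
Since φ is multiplicative, φ(21600685) = 4 · 4970 · 856 = 17017280.

17017280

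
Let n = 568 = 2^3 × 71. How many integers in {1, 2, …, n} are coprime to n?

φ(2^3) = 2^2·(2−1) = 4·1 = 4.
φ(71) = 71 − 1 = 70.
Since φ is multiplicative, φ(568) = 4 · 70 = 280.

280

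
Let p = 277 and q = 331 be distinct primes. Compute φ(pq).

φ(pq) = (p−1)(q−1) = 276 · 330 = 91080.

91080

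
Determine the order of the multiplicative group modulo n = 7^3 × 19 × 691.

φ(7^3) = 7^3 − 7^2 = 343 − 49 = 294.
φ(19) = 19 − 1 = 18.
φ(691) = 691 − 1 = 690.
Multiply: 294 · 18 · 690 = 3651480.

3651480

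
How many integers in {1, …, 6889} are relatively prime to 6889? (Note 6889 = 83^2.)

φ(83^2) = 83^1·(83−1) = 83·82 = 6806.

6806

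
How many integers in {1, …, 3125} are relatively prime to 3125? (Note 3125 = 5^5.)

φ(5^5) = 5^4·(5−1) = 625·4 = 2500.

2500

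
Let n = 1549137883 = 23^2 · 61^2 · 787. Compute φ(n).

1455640560

φ(23^2) = 23^2 − 23^1 = 529 − 23 = 506.
φ(61^2) = 61^2 − 61^1 = 3721 − 61 = 3660.
φ(787) = 787 − 1 = 786.
Since φ is multiplicative, φ(1549137883) = 506 · 3660 · 786 = 1455640560.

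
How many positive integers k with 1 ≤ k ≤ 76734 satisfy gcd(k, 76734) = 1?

21168

Prime factorization: 76734 = 2 × 3^3 × 7^2 × 29.
φ(76734) = 76734 · (1 − 1/2) · (1 − 1/3) · (1 − 1/7) · (1 − 1/29)
       = 76734 · 336/1218 = 21168.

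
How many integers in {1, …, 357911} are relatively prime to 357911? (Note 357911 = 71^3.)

φ(357911) = 357911 · (1 − 1/71)
       = 357911 · 70/71 = 352870.

352870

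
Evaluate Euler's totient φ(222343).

First factor: 222343 = 11 · 17 · 29 · 41.
φ(11) = 11 − 1 = 10.
φ(17) = 17 − 1 = 16.
φ(29) = 29 − 1 = 28.
φ(41) = 41 − 1 = 40.
Since φ is multiplicative, φ(222343) = 10 · 16 · 28 · 40 = 179200.

179200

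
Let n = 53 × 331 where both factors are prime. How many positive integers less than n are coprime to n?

For distinct primes, φ(pq) = (p−1)(q−1) = 52 × 330 = 17160.

17160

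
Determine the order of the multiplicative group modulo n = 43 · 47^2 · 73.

φ(6934051) = 6934051 · (1 − 1/43) · (1 − 1/47) · (1 − 1/73)
       = 6934051 · 139104/147533 = 6537888.

6537888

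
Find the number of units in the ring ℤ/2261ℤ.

1728

2261 = 7 · 17 · 19.
φ(7) = 7 − 1 = 6.
φ(17) = 17 − 1 = 16.
φ(19) = 19 − 1 = 18.
φ(2261) = 6 × 16 × 18 = 1728.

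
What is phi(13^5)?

φ(371293) = 371293 · (1 − 1/13)
       = 371293 · 12/13 = 342732.

342732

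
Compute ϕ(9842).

3888

9842 = 2 × 7 × 19 × 37.
φ(9842) = 9842 · (1 − 1/2) · (1 − 1/7) · (1 − 1/19) · (1 − 1/37)
       = 9842 · 3888/9842 = 3888.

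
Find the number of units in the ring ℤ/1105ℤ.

First factor: 1105 = 5 × 13 × 17.
φ(1105) = 1105 · (1 − 1/5) · (1 − 1/13) · (1 − 1/17)
       = 1105 · 768/1105 = 768.

768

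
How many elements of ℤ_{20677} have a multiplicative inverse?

18480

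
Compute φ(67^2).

4422

φ(67^2) = 67^1·(67−1) = 67·66 = 4422.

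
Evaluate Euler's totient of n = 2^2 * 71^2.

9940

φ(20164) = 20164 · (1 − 1/2) · (1 − 1/71)
       = 20164 · 70/142 = 9940.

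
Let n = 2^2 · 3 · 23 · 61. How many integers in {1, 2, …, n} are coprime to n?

5280

φ(2^2) = 2^1·(2−1) = 2·1 = 2.
φ(3) = 3 − 1 = 2.
φ(23) = 23 − 1 = 22.
φ(61) = 61 − 1 = 60.
Since φ is multiplicative, φ(16836) = 2 · 2 · 22 · 60 = 5280.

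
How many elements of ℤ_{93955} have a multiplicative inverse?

66528

First factor: 93955 = 5 × 19 × 23 × 43.
φ(5) = 5 − 1 = 4.
φ(19) = 19 − 1 = 18.
φ(23) = 23 − 1 = 22.
φ(43) = 43 − 1 = 42.
φ(93955) = 4 × 18 × 22 × 42 = 66528.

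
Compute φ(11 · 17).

160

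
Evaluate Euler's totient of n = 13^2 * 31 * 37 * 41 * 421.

φ(3345924023) = 3345924023 · (1 − 1/13) · (1 − 1/31) · (1 − 1/37) · (1 − 1/41) · (1 − 1/421)
       = 3345924023 · 217728000/257378771 = 2830464000.

2830464000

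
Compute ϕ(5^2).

20

φ(25) = 25 · (1 − 1/5)
       = 25 · 4/5 = 20.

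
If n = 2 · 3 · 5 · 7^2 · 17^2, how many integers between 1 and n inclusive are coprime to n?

91392

φ(2) = 2 − 1 = 1.
φ(3) = 3 − 1 = 2.
φ(5) = 5 − 1 = 4.
φ(7^2) = 7^1·(7−1) = 7·6 = 42.
φ(17^2) = 17^1·(17−1) = 17·16 = 272.
Since φ is multiplicative, φ(424830) = 1 · 2 · 4 · 42 · 272 = 91392.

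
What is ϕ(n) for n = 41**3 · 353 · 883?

φ(41^3) = 41^2·(41−1) = 1681·40 = 67240.
φ(353) = 353 − 1 = 352.
φ(883) = 883 − 1 = 882.
φ(21482606779) = 67240 × 352 × 882 = 20875599360.

20875599360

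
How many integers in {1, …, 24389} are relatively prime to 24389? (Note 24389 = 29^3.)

23548

φ(24389) = 24389 · (1 − 1/29)
       = 24389 · 28/29 = 23548.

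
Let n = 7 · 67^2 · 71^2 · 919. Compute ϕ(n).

φ(145572672217) = 145572672217 · (1 − 1/7) · (1 − 1/67) · (1 − 1/71) · (1 − 1/919)
       = 145572672217 · 25446960/30601781 = 121051188720.

121051188720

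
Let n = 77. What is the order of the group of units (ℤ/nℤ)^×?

60

Factor 77: 77 = 7 × 11.
φ(7) = 7 − 1 = 6.
φ(11) = 11 − 1 = 10.
φ(77) = 6 × 10 = 60.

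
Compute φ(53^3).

φ(53^3) = 53^2·(53−1) = 2809·52 = 146068.

146068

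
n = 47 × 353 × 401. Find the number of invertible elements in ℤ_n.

φ(47) = 47 − 1 = 46.
φ(353) = 353 − 1 = 352.
φ(401) = 401 − 1 = 400.
Since φ is multiplicative, φ(6652991) = 46 · 352 · 400 = 6476800.

6476800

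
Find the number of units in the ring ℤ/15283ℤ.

13440

First factor: 15283 = 17 * 29 * 31.
φ(15283) = 15283 · (1 − 1/17) · (1 − 1/29) · (1 − 1/31)
       = 15283 · 13440/15283 = 13440.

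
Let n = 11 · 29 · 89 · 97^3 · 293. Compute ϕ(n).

φ(7592127848899) = 7592127848899 · (1 − 1/11) · (1 − 1/29) · (1 − 1/89) · (1 − 1/97) · (1 − 1/293)
       = 7592127848899 · 690708480/806900611 = 6498876088320.

6498876088320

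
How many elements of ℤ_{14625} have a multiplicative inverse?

First factor: 14625 = 3^2 · 5^3 · 13.
φ(3^2) = 3^2 − 3^1 = 9 − 3 = 6.
φ(5^3) = 5^2·(5−1) = 25·4 = 100.
φ(13) = 13 − 1 = 12.
Multiply: 6 · 100 · 12 = 7200.

7200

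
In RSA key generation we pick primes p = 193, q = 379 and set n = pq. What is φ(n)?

72576

φ(pq) = (p−1)(q−1) = 192 · 378 = 72576.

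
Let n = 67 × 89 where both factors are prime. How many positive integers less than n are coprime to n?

5808

φ(n) = (p − 1)(q − 1) = (67−1)(89−1) = 66·88 = 5808.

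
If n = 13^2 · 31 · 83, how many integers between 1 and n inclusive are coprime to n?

φ(13^2) = 13^1·(13−1) = 13·12 = 156.
φ(31) = 31 − 1 = 30.
φ(83) = 83 − 1 = 82.
φ(434837) = 156 × 30 × 82 = 383760.

383760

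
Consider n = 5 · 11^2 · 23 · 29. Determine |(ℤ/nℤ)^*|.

271040

φ(403535) = 403535 · (1 − 1/5) · (1 − 1/11) · (1 − 1/23) · (1 − 1/29)
       = 403535 · 24640/36685 = 271040.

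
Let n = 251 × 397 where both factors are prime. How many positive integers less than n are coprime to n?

99000

φ(251) = 251 − 1 = 250.
φ(397) = 397 − 1 = 396.
φ(99647) = 250 × 396 = 99000.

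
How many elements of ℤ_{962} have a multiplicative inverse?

432

Factor 962: 962 = 2 × 13 × 37.
φ(962) = 962 · (1 − 1/2) · (1 − 1/13) · (1 − 1/37)
       = 962 · 432/962 = 432.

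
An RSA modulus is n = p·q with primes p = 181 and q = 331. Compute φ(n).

59400

φ(n) = (p − 1)(q − 1) = (181−1)(331−1) = 180·330 = 59400.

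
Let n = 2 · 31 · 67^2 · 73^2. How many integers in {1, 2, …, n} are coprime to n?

φ(2) = 2 − 1 = 1.
φ(31) = 31 − 1 = 30.
φ(67^2) = 67^2 − 67^1 = 4489 − 67 = 4422.
φ(73^2) = 73^2 − 73^1 = 5329 − 73 = 5256.
φ(1483156622) = 1 × 30 × 4422 × 5256 = 697260960.

697260960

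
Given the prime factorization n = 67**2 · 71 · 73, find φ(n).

φ(23266487) = 23266487 · (1 − 1/67) · (1 − 1/71) · (1 − 1/73)
       = 23266487 · 332640/347261 = 22286880.

22286880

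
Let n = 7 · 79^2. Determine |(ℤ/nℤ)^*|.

φ(7) = 7 − 1 = 6.
φ(79^2) = 79^2 − 79^1 = 6241 − 79 = 6162.
Since φ is multiplicative, φ(43687) = 6 · 6162 = 36972.

36972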